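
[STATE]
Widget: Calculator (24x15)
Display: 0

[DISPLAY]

                       0
┌───┬───┬───┬───┐       
│ 7 │ 8 │ 9 │ ÷ │       
├───┼───┼───┼───┤       
│ 4 │ 5 │ 6 │ × │       
├───┼───┼───┼───┤       
│ 1 │ 2 │ 3 │ - │       
├───┼───┼───┼───┤       
│ 0 │ . │ = │ + │       
├───┼───┼───┼───┤       
│ C │ MC│ MR│ M+│       
└───┴───┴───┴───┘       
                        
                        
                        


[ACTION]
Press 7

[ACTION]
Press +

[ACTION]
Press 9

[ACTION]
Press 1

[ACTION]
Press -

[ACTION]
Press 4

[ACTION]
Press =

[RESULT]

                      94
┌───┬───┬───┬───┐       
│ 7 │ 8 │ 9 │ ÷ │       
├───┼───┼───┼───┤       
│ 4 │ 5 │ 6 │ × │       
├───┼───┼───┼───┤       
│ 1 │ 2 │ 3 │ - │       
├───┼───┼───┼───┤       
│ 0 │ . │ = │ + │       
├───┼───┼───┼───┤       
│ C │ MC│ MR│ M+│       
└───┴───┴───┴───┘       
                        
                        
                        


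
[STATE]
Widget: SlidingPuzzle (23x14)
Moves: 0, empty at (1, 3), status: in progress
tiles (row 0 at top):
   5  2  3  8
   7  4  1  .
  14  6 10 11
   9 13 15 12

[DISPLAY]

┌────┬────┬────┬────┐  
│  5 │  2 │  3 │  8 │  
├────┼────┼────┼────┤  
│  7 │  4 │  1 │    │  
├────┼────┼────┼────┤  
│ 14 │  6 │ 10 │ 11 │  
├────┼────┼────┼────┤  
│  9 │ 13 │ 15 │ 12 │  
└────┴────┴────┴────┘  
Moves: 0               
                       
                       
                       
                       


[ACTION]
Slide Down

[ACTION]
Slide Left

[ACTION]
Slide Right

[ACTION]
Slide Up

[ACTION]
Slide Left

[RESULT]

┌────┬────┬────┬────┐  
│  5 │  2 │  1 │  3 │  
├────┼────┼────┼────┤  
│  7 │  4 │  8 │    │  
├────┼────┼────┼────┤  
│ 14 │  6 │ 10 │ 11 │  
├────┼────┼────┼────┤  
│  9 │ 13 │ 15 │ 12 │  
└────┴────┴────┴────┘  
Moves: 4               
                       
                       
                       
                       


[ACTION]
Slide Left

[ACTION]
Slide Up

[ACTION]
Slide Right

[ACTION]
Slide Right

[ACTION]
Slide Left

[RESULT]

┌────┬────┬────┬────┐  
│  5 │  2 │  1 │  3 │  
├────┼────┼────┼────┤  
│  7 │  4 │  8 │ 11 │  
├────┼────┼────┼────┤  
│ 14 │  6 │    │ 10 │  
├────┼────┼────┼────┤  
│  9 │ 13 │ 15 │ 12 │  
└────┴────┴────┴────┘  
Moves: 8               
                       
                       
                       
                       


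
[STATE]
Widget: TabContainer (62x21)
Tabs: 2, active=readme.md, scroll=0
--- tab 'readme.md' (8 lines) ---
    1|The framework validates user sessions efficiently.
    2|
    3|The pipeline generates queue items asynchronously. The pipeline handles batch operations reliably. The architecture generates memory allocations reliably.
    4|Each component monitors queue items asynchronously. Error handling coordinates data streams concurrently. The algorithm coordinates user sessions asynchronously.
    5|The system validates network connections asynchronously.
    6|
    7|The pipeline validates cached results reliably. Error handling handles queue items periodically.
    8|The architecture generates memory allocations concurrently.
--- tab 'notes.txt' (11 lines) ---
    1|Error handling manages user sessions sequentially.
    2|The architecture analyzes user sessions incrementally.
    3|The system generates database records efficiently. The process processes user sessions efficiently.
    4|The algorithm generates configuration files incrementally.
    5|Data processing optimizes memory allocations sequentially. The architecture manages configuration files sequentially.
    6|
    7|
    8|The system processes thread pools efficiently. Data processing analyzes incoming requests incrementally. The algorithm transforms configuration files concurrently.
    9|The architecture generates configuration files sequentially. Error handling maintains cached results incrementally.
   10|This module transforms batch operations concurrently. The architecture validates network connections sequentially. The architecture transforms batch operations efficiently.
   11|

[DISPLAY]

[readme.md]│ notes.txt                                        
──────────────────────────────────────────────────────────────
The framework validates user sessions efficiently.            
                                                              
The pipeline generates queue items asynchronously. The pipelin
Each component monitors queue items asynchronously. Error hand
The system validates network connections asynchronously.      
                                                              
The pipeline validates cached results reliably. Error handling
The architecture generates memory allocations concurrently.   
                                                              
                                                              
                                                              
                                                              
                                                              
                                                              
                                                              
                                                              
                                                              
                                                              
                                                              


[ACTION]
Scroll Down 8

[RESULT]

[readme.md]│ notes.txt                                        
──────────────────────────────────────────────────────────────
The architecture generates memory allocations concurrently.   
                                                              
                                                              
                                                              
                                                              
                                                              
                                                              
                                                              
                                                              
                                                              
                                                              
                                                              
                                                              
                                                              
                                                              
                                                              
                                                              
                                                              
                                                              


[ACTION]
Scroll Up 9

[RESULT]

[readme.md]│ notes.txt                                        
──────────────────────────────────────────────────────────────
The framework validates user sessions efficiently.            
                                                              
The pipeline generates queue items asynchronously. The pipelin
Each component monitors queue items asynchronously. Error hand
The system validates network connections asynchronously.      
                                                              
The pipeline validates cached results reliably. Error handling
The architecture generates memory allocations concurrently.   
                                                              
                                                              
                                                              
                                                              
                                                              
                                                              
                                                              
                                                              
                                                              
                                                              
                                                              


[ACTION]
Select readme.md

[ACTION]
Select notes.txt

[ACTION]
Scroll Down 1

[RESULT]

 readme.md │[notes.txt]                                       
──────────────────────────────────────────────────────────────
The architecture analyzes user sessions incrementally.        
The system generates database records efficiently. The process
The algorithm generates configuration files incrementally.    
Data processing optimizes memory allocations sequentially. The
                                                              
                                                              
The system processes thread pools efficiently. Data processing
The architecture generates configuration files sequentially. E
This module transforms batch operations concurrently. The arch
                                                              
                                                              
                                                              
                                                              
                                                              
                                                              
                                                              
                                                              
                                                              
                                                              


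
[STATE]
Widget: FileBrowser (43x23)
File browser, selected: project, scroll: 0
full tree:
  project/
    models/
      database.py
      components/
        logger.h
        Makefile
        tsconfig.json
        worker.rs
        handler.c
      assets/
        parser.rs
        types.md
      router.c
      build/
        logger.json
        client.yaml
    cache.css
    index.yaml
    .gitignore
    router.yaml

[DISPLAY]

> [-] project/                             
    [+] models/                            
    cache.css                              
    index.yaml                             
    .gitignore                             
    router.yaml                            
                                           
                                           
                                           
                                           
                                           
                                           
                                           
                                           
                                           
                                           
                                           
                                           
                                           
                                           
                                           
                                           
                                           


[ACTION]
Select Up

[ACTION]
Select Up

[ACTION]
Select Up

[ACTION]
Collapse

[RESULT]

> [+] project/                             
                                           
                                           
                                           
                                           
                                           
                                           
                                           
                                           
                                           
                                           
                                           
                                           
                                           
                                           
                                           
                                           
                                           
                                           
                                           
                                           
                                           
                                           


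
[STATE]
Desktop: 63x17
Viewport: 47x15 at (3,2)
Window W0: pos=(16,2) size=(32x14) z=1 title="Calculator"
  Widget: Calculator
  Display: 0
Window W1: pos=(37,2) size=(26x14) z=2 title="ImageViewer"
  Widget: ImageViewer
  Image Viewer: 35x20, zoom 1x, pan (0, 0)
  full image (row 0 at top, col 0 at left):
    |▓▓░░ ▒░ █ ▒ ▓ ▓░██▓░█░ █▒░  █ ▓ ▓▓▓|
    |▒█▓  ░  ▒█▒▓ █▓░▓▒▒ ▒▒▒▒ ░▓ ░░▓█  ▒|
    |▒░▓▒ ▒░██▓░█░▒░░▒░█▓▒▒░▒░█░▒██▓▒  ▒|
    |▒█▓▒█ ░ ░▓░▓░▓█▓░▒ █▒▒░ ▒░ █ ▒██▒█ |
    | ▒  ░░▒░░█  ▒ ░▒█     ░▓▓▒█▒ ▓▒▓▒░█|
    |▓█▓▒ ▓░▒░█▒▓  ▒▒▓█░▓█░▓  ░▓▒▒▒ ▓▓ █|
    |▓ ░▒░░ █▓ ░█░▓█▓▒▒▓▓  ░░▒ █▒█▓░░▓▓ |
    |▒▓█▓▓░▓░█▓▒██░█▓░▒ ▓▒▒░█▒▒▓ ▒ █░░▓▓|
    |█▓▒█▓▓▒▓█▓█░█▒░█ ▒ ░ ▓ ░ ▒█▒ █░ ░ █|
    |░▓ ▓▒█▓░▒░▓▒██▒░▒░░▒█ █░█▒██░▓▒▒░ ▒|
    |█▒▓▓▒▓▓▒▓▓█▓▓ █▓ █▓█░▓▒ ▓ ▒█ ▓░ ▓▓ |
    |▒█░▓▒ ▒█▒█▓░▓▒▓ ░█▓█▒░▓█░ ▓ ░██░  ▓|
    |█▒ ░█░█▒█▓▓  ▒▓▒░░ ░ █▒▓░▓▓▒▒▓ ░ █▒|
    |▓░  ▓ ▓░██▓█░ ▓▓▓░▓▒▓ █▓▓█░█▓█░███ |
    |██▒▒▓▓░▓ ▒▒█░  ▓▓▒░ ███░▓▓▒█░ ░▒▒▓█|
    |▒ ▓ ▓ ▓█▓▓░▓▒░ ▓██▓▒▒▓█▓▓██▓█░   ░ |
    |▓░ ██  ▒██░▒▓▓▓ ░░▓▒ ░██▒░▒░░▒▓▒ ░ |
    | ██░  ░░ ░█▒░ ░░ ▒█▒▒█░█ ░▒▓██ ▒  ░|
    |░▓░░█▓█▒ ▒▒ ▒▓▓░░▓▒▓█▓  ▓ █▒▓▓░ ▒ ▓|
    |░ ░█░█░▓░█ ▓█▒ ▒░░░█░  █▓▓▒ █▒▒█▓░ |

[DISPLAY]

             ┏━━━━━━━━━━━━━━━━━━━━┏━━━━━━━━━━━━
             ┃ Calculator         ┃ ImageViewer
             ┠────────────────────┠────────────
             ┃                    ┃▓▓░░ ▒░ █ ▒ 
             ┃┌───┬───┬───┬───┐   ┃▒█▓  ░  ▒█▒▓
             ┃│ 7 │ 8 │ 9 │ ÷ │   ┃▒░▓▒ ▒░██▓░█
             ┃├───┼───┼───┼───┤   ┃▒█▓▒█ ░ ░▓░▓
             ┃│ 4 │ 5 │ 6 │ × │   ┃ ▒  ░░▒░░█  
             ┃├───┼───┼───┼───┤   ┃▓█▓▒ ▓░▒░█▒▓
             ┃│ 1 │ 2 │ 3 │ - │   ┃▓ ░▒░░ █▓ ░█
             ┃├───┼───┼───┼───┤   ┃▒▓█▓▓░▓░█▓▒█
             ┃│ 0 │ . │ = │ + │   ┃█▓▒█▓▓▒▓█▓█░
             ┃└───┴───┴───┴───┘   ┃░▓ ▓▒█▓░▒░▓▒
             ┗━━━━━━━━━━━━━━━━━━━━┗━━━━━━━━━━━━
                                               


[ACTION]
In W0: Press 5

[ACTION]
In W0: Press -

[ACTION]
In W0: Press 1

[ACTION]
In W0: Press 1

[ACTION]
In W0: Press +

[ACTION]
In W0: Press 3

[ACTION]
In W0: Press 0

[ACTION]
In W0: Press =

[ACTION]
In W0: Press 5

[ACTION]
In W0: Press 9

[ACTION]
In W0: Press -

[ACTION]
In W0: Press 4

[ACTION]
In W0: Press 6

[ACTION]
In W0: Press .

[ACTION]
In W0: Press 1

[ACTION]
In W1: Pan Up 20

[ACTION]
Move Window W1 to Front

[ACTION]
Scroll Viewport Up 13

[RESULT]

                                               
                                               
             ┏━━━━━━━━━━━━━━━━━━━━┏━━━━━━━━━━━━
             ┃ Calculator         ┃ ImageViewer
             ┠────────────────────┠────────────
             ┃                    ┃▓▓░░ ▒░ █ ▒ 
             ┃┌───┬───┬───┬───┐   ┃▒█▓  ░  ▒█▒▓
             ┃│ 7 │ 8 │ 9 │ ÷ │   ┃▒░▓▒ ▒░██▓░█
             ┃├───┼───┼───┼───┤   ┃▒█▓▒█ ░ ░▓░▓
             ┃│ 4 │ 5 │ 6 │ × │   ┃ ▒  ░░▒░░█  
             ┃├───┼───┼───┼───┤   ┃▓█▓▒ ▓░▒░█▒▓
             ┃│ 1 │ 2 │ 3 │ - │   ┃▓ ░▒░░ █▓ ░█
             ┃├───┼───┼───┼───┤   ┃▒▓█▓▓░▓░█▓▒█
             ┃│ 0 │ . │ = │ + │   ┃█▓▒█▓▓▒▓█▓█░
             ┃└───┴───┴───┴───┘   ┃░▓ ▓▒█▓░▒░▓▒


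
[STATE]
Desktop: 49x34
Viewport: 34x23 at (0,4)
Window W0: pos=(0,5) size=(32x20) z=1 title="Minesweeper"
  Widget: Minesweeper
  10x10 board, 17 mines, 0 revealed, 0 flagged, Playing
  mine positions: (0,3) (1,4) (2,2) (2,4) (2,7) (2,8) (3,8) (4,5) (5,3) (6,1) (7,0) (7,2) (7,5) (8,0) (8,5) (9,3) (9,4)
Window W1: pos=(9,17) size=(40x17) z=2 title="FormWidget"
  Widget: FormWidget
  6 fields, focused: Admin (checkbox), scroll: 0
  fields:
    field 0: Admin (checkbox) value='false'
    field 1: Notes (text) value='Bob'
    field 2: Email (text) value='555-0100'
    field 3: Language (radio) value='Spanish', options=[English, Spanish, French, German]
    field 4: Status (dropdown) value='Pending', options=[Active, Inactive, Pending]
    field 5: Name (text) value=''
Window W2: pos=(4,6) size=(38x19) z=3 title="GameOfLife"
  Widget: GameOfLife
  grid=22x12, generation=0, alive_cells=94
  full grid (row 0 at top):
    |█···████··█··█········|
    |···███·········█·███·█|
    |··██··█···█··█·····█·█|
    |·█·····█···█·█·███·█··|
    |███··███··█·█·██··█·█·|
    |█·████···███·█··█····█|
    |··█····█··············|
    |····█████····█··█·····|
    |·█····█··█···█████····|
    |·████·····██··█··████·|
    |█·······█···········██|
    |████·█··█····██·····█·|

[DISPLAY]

                                  
┏━━━━━━━━━━━━━━━━━━━━━━━━━━━━━━┓  
┃ Mi┏━━━━━━━━━━━━━━━━━━━━━━━━━━━━━
┠───┃ GameOfLife                  
┃■■■┠─────────────────────────────
┃■■■┃Gen: 0                       
┃■■■┃█···████··█··█········       
┃■■■┃···███·········█·███·█       
┃■■■┃··██··█···█··█·····█·█       
┃■■■┃·█·····█···█·█·███·█··       
┃■■■┃███··███··█·█·██··█·█·       
┃■■■┃█·████···███·█··█····█       
┃■■■┃··█····█··············       
┃■■■┃····█████····█··█·····       
┃   ┃·█····█··█···█████····       
┃   ┃·████·····██··█··████·       
┃   ┃█·······█···········██       
┃   ┃████·█··█····██·····█·       
┃   ┃                             
┃   ┃                             
┗━━━┗━━━━━━━━━━━━━━━━━━━━━━━━━━━━━
         ┃  Name:       [         
         ┃                        


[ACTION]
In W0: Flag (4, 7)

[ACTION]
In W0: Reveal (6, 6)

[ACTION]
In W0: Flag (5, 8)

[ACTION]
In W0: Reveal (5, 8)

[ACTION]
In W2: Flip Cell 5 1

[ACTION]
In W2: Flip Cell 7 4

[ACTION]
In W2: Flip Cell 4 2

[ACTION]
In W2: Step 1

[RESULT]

                                  
┏━━━━━━━━━━━━━━━━━━━━━━━━━━━━━━┓  
┃ Mi┏━━━━━━━━━━━━━━━━━━━━━━━━━━━━━
┠───┃ GameOfLife                  
┃■■■┠─────────────────────────────
┃■■■┃Gen: 1                       
┃■■■┃···█··█···········█···       
┃■■■┃··█····█······█···██··       
┃■■■┃··██·██·····█··█···█··       
┃■■■┃██···█·█··██·█·███·█··       
┃■■■┃···█·█·███········███·       
┃■■■┃█··███·█████████······       
┃■■■┃··█····█·██·█·········       
┃■■■┃·····█··█····█··██····       
┃   ┃·█·██·█·███·██·····█··       
┃   ┃████·····██··██··█████       
┃   ┃█········█···██···█··█       
┃   ┃███·················██       
┃   ┃                             
┃   ┃                             
┗━━━┗━━━━━━━━━━━━━━━━━━━━━━━━━━━━━
         ┃  Name:       [         
         ┃                        


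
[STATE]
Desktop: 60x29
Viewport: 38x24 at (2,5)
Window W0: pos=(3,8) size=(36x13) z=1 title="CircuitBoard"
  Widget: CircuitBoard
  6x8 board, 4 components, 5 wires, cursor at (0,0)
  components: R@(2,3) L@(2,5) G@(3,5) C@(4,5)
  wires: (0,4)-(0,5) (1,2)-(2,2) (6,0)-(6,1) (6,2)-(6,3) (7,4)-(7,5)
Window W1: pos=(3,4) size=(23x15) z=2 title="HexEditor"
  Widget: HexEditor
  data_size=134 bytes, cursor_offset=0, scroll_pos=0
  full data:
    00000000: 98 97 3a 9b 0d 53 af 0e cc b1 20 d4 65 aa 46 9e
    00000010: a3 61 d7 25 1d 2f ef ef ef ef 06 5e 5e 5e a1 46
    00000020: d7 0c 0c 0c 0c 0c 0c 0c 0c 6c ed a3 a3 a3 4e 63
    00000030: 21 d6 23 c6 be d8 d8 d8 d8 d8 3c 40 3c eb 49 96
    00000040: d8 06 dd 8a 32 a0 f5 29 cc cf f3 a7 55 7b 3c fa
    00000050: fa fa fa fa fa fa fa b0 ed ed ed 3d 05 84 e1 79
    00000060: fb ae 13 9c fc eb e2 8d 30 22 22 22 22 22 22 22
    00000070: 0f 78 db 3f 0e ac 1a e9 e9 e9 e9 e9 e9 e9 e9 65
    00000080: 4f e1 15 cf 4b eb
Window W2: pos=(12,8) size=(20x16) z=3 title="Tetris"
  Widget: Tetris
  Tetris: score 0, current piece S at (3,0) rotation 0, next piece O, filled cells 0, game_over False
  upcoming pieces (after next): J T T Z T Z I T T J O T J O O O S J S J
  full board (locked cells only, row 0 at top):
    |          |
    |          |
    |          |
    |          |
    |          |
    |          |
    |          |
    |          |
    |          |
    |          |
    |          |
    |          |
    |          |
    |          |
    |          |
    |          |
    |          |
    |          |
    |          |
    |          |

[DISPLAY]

 ┃ HexEditor           ┃              
 ┠─────────────────────┨              
 ┃00000000  98 97 3a 9b┃              
 ┃00000010┏━━━━━━━━━━━━━━━━━━┓━━━━━━┓ 
 ┃00000020┃ Tetris           ┃      ┃ 
 ┃00000030┠──────────────────┨──────┨ 
 ┃00000040┃                  ┃      ┃ 
 ┃00000050┃                  ┃      ┃ 
 ┃00000060┃                  ┃      ┃ 
 ┃00000070┃                  ┃      ┃ 
 ┃00000080┃                  ┃      ┃ 
 ┃        ┃                  ┃      ┃ 
 ┃        ┃                  ┃      ┃ 
 ┗━━━━━━━━┃                  ┃      ┃ 
 ┃        ┃                  ┃      ┃ 
 ┗━━━━━━━━┃                  ┃━━━━━━┛ 
          ┃                  ┃        
          ┃                  ┃        
          ┗━━━━━━━━━━━━━━━━━━┛        
                                      
                                      
                                      
                                      
                                      


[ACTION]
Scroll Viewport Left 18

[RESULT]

   ┃ HexEditor           ┃            
   ┠─────────────────────┨            
   ┃00000000  98 97 3a 9b┃            
   ┃00000010┏━━━━━━━━━━━━━━━━━━┓━━━━━━
   ┃00000020┃ Tetris           ┃      
   ┃00000030┠──────────────────┨──────
   ┃00000040┃                  ┃      
   ┃00000050┃                  ┃      
   ┃00000060┃                  ┃      
   ┃00000070┃                  ┃      
   ┃00000080┃                  ┃      
   ┃        ┃                  ┃      
   ┃        ┃                  ┃      
   ┗━━━━━━━━┃                  ┃      
   ┃        ┃                  ┃      
   ┗━━━━━━━━┃                  ┃━━━━━━
            ┃                  ┃      
            ┃                  ┃      
            ┗━━━━━━━━━━━━━━━━━━┛      
                                      
                                      
                                      
                                      
                                      


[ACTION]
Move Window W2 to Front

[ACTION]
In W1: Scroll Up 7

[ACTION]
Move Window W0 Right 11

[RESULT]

   ┃ HexEditor           ┃            
   ┠─────────────────────┨            
   ┃00000000  98 97 3a 9b┃            
   ┃00000010┏━━━━━━━━━━━━━━━━━━┓━━━━━━
   ┃00000020┃ Tetris           ┃      
   ┃00000030┠──────────────────┨──────
   ┃00000040┃                  ┃      
   ┃00000050┃                  ┃   · ─
   ┃00000060┃                  ┃      
   ┃00000070┃                  ┃      
   ┃00000080┃                  ┃      
   ┃        ┃                  ┃      
   ┃        ┃                  ┃      
   ┗━━━━━━━━┃                  ┃      
            ┃                  ┃      
            ┃                  ┃━━━━━━
            ┃                  ┃      
            ┃                  ┃      
            ┗━━━━━━━━━━━━━━━━━━┛      
                                      
                                      
                                      
                                      
                                      


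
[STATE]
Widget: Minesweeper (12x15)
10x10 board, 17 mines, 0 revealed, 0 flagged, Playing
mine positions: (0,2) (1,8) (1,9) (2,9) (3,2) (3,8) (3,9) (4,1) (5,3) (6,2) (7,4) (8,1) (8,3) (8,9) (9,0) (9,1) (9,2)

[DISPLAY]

■■■■■■■■■■  
■■■■■■■■■■  
■■■■■■■■■■  
■■■■■■■■■■  
■■■■■■■■■■  
■■■■■■■■■■  
■■■■■■■■■■  
■■■■■■■■■■  
■■■■■■■■■■  
■■■■■■■■■■  
            
            
            
            
            


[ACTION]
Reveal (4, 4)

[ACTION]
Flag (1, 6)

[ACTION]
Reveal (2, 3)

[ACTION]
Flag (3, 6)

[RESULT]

■■■■■■■■■■  
■■■■■■⚑■■■  
■■■1■■■■■■  
■■■■■■⚑■■■  
■■■■1■■■■■  
■■■■■■■■■■  
■■■■■■■■■■  
■■■■■■■■■■  
■■■■■■■■■■  
■■■■■■■■■■  
            
            
            
            
            


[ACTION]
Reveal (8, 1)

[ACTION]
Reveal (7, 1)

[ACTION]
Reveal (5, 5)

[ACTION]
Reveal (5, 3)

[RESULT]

■■✹■■■■■■■  
■■■■■■⚑■✹✹  
■■■1■■■■■✹  
■■✹■■■⚑■✹✹  
■✹■■1■■■■■  
■■■✹■■■■■■  
■■✹■■■■■■■  
■■■■✹■■■■■  
■✹■✹■■■■■✹  
✹✹✹■■■■■■■  
            
            
            
            
            


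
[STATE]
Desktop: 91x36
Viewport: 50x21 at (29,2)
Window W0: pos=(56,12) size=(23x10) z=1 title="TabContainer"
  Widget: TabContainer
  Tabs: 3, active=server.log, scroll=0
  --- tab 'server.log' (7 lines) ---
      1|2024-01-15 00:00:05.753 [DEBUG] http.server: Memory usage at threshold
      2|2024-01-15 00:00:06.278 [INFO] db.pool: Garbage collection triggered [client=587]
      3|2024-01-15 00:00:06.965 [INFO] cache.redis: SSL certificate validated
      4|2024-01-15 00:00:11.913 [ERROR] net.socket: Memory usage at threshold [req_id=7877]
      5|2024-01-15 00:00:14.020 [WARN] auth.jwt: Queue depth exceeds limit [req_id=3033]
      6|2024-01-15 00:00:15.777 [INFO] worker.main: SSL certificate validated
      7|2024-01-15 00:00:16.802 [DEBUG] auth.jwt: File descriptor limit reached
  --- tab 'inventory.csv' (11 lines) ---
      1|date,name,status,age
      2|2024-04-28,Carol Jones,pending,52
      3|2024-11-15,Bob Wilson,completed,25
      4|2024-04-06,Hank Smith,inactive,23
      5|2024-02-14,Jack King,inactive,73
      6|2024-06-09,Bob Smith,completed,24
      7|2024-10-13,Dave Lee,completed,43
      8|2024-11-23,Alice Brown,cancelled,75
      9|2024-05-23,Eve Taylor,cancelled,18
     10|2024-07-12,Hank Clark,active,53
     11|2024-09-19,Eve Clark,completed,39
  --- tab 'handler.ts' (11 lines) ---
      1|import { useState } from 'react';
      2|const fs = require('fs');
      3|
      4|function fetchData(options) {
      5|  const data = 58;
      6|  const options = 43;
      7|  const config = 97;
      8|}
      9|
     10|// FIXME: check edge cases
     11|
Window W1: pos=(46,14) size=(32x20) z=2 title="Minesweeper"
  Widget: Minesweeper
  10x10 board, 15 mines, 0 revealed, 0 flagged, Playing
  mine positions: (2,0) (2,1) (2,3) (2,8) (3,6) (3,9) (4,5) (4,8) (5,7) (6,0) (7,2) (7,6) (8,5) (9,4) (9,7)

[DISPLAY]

                                                  
                                                  
                                                  
                                                  
                                                  
                                                  
                                                  
                                                  
                                                  
                                                  
                           ┏━━━━━━━━━━━━━━━━━━━━━┓
                           ┃ TabContainer        ┃
                 ┏━━━━━━━━━━━━━━━━━━━━━━━━━━━━━━┓┨
                 ┃ Minesweeper                  ┃┃
                 ┠──────────────────────────────┨┃
                 ┃■■■■■■■■■■                    ┃┃
                 ┃■■■■■■■■■■                    ┃┃
                 ┃■■■■■■■■■■                    ┃┃
                 ┃■■■■■■■■■■                    ┃┃
                 ┃■■■■■■■■■■                    ┃┛
                 ┃■■■■■■■■■■                    ┃ 


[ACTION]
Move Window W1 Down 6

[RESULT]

                                                  
                                                  
                                                  
                                                  
                                                  
                                                  
                                                  
                                                  
                                                  
                                                  
                           ┏━━━━━━━━━━━━━━━━━━━━━┓
                           ┃ TabContainer        ┃
                           ┠─────────────────────┨
                           ┃[server.log]│ invento┃
                 ┏━━━━━━━━━━━━━━━━━━━━━━━━━━━━━━┓┃
                 ┃ Minesweeper                  ┃┃
                 ┠──────────────────────────────┨┃
                 ┃■■■■■■■■■■                    ┃┃
                 ┃■■■■■■■■■■                    ┃┃
                 ┃■■■■■■■■■■                    ┃┛
                 ┃■■■■■■■■■■                    ┃ 


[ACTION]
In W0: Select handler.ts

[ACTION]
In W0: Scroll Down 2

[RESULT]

                                                  
                                                  
                                                  
                                                  
                                                  
                                                  
                                                  
                                                  
                                                  
                                                  
                           ┏━━━━━━━━━━━━━━━━━━━━━┓
                           ┃ TabContainer        ┃
                           ┠─────────────────────┨
                           ┃ server.log │ invento┃
                 ┏━━━━━━━━━━━━━━━━━━━━━━━━━━━━━━┓┃
                 ┃ Minesweeper                  ┃┃
                 ┠──────────────────────────────┨┃
                 ┃■■■■■■■■■■                    ┃┃
                 ┃■■■■■■■■■■                    ┃┃
                 ┃■■■■■■■■■■                    ┃┛
                 ┃■■■■■■■■■■                    ┃ 


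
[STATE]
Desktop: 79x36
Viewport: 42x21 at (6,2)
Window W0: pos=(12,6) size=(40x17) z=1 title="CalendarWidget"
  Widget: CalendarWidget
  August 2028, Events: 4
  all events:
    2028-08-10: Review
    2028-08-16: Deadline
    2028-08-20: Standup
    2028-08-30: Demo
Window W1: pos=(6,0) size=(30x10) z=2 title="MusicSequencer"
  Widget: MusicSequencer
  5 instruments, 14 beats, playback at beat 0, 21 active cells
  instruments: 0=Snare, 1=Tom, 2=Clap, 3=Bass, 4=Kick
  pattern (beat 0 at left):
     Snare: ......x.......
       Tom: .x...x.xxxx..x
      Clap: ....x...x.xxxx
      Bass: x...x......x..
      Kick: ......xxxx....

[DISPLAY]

┠────────────────────────────┨            
┃      ▼1234567890123        ┃            
┃ Snare······█·······        ┃            
┃   Tom·█···█·████··█        ┃            
┃  Clap····█···█·████        ┃━━━━━━━━━━━━
┃  Bass█···█······█··        ┃            
┃  Kick······████····        ┃────────────
┗━━━━━━━━━━━━━━━━━━━━━━━━━━━━┛8           
      ┃Mo Tu We Th Fr Sa Su               
      ┃    1  2  3  4  5  6               
      ┃ 7  8  9 10* 11 12 13              
      ┃14 15 16* 17 18 19 20*             
      ┃21 22 23 24 25 26 27               
      ┃28 29 30* 31                       
      ┃                                   
      ┃                                   
      ┃                                   
      ┃                                   
      ┃                                   
      ┃                                   
      ┗━━━━━━━━━━━━━━━━━━━━━━━━━━━━━━━━━━━


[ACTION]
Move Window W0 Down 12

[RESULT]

┠────────────────────────────┨            
┃      ▼1234567890123        ┃            
┃ Snare······█·······        ┃            
┃   Tom·█···█·████··█        ┃            
┃  Clap····█···█·████        ┃            
┃  Bass█···█······█··        ┃            
┃  Kick······████····        ┃            
┗━━━━━━━━━━━━━━━━━━━━━━━━━━━━┛            
                                          
                                          
                                          
                                          
                                          
                                          
                                          
                                          
      ┏━━━━━━━━━━━━━━━━━━━━━━━━━━━━━━━━━━━
      ┃ CalendarWidget                    
      ┠───────────────────────────────────
      ┃             August 2028           
      ┃Mo Tu We Th Fr Sa Su               


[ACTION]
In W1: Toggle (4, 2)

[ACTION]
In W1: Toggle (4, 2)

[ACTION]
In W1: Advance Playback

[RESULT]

┠────────────────────────────┨            
┃      0▼234567890123        ┃            
┃ Snare······█·······        ┃            
┃   Tom·█···█·████··█        ┃            
┃  Clap····█···█·████        ┃            
┃  Bass█···█······█··        ┃            
┃  Kick······████····        ┃            
┗━━━━━━━━━━━━━━━━━━━━━━━━━━━━┛            
                                          
                                          
                                          
                                          
                                          
                                          
                                          
                                          
      ┏━━━━━━━━━━━━━━━━━━━━━━━━━━━━━━━━━━━
      ┃ CalendarWidget                    
      ┠───────────────────────────────────
      ┃             August 2028           
      ┃Mo Tu We Th Fr Sa Su               
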